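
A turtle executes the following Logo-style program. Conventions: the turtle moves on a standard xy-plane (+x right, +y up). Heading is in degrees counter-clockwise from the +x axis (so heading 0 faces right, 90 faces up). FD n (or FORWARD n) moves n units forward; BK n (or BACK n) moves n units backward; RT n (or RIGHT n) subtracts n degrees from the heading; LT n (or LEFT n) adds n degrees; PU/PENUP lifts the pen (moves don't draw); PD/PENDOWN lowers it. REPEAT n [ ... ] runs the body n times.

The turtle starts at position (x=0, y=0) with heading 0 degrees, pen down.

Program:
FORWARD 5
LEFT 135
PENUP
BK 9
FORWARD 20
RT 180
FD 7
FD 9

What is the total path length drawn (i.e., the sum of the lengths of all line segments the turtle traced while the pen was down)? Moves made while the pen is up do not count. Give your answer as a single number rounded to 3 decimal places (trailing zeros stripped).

Executing turtle program step by step:
Start: pos=(0,0), heading=0, pen down
FD 5: (0,0) -> (5,0) [heading=0, draw]
LT 135: heading 0 -> 135
PU: pen up
BK 9: (5,0) -> (11.364,-6.364) [heading=135, move]
FD 20: (11.364,-6.364) -> (-2.778,7.778) [heading=135, move]
RT 180: heading 135 -> 315
FD 7: (-2.778,7.778) -> (2.172,2.828) [heading=315, move]
FD 9: (2.172,2.828) -> (8.536,-3.536) [heading=315, move]
Final: pos=(8.536,-3.536), heading=315, 1 segment(s) drawn

Segment lengths:
  seg 1: (0,0) -> (5,0), length = 5
Total = 5

Answer: 5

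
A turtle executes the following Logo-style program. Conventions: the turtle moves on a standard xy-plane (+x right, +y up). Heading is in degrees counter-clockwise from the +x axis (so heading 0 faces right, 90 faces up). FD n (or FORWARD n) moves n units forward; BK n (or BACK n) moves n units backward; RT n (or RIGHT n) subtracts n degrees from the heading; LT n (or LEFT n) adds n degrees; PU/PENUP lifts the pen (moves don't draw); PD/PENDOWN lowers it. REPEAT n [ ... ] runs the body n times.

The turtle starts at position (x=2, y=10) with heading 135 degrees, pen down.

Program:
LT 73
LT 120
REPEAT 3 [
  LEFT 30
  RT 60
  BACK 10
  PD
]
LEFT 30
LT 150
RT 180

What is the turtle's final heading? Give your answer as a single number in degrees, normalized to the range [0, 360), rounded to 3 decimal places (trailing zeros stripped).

Answer: 238

Derivation:
Executing turtle program step by step:
Start: pos=(2,10), heading=135, pen down
LT 73: heading 135 -> 208
LT 120: heading 208 -> 328
REPEAT 3 [
  -- iteration 1/3 --
  LT 30: heading 328 -> 358
  RT 60: heading 358 -> 298
  BK 10: (2,10) -> (-2.695,18.829) [heading=298, draw]
  PD: pen down
  -- iteration 2/3 --
  LT 30: heading 298 -> 328
  RT 60: heading 328 -> 268
  BK 10: (-2.695,18.829) -> (-2.346,28.823) [heading=268, draw]
  PD: pen down
  -- iteration 3/3 --
  LT 30: heading 268 -> 298
  RT 60: heading 298 -> 238
  BK 10: (-2.346,28.823) -> (2.953,37.304) [heading=238, draw]
  PD: pen down
]
LT 30: heading 238 -> 268
LT 150: heading 268 -> 58
RT 180: heading 58 -> 238
Final: pos=(2.953,37.304), heading=238, 3 segment(s) drawn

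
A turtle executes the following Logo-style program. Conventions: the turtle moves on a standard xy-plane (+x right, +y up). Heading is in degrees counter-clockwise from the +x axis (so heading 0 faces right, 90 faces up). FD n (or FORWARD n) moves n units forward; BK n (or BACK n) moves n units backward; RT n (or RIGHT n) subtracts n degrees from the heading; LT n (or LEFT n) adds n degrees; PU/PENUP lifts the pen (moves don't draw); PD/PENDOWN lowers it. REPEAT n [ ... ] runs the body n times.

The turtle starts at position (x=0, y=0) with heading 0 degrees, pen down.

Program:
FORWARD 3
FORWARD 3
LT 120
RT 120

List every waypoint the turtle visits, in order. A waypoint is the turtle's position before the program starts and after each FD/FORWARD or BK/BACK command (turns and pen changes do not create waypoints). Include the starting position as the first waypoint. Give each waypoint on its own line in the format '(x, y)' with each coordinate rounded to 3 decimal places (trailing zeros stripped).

Answer: (0, 0)
(3, 0)
(6, 0)

Derivation:
Executing turtle program step by step:
Start: pos=(0,0), heading=0, pen down
FD 3: (0,0) -> (3,0) [heading=0, draw]
FD 3: (3,0) -> (6,0) [heading=0, draw]
LT 120: heading 0 -> 120
RT 120: heading 120 -> 0
Final: pos=(6,0), heading=0, 2 segment(s) drawn
Waypoints (3 total):
(0, 0)
(3, 0)
(6, 0)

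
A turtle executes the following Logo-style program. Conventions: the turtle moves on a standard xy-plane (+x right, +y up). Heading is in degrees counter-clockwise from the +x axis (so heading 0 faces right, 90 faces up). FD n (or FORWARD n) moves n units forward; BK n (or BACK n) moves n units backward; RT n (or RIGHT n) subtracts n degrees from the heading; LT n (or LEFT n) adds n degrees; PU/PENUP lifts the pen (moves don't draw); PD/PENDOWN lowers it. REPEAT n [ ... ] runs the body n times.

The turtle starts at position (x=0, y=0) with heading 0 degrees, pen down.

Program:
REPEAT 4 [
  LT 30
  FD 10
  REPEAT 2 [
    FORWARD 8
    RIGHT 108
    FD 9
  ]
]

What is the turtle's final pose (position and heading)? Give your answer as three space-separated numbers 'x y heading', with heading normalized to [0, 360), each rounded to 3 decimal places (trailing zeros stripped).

Executing turtle program step by step:
Start: pos=(0,0), heading=0, pen down
REPEAT 4 [
  -- iteration 1/4 --
  LT 30: heading 0 -> 30
  FD 10: (0,0) -> (8.66,5) [heading=30, draw]
  REPEAT 2 [
    -- iteration 1/2 --
    FD 8: (8.66,5) -> (15.588,9) [heading=30, draw]
    RT 108: heading 30 -> 282
    FD 9: (15.588,9) -> (17.46,0.197) [heading=282, draw]
    -- iteration 2/2 --
    FD 8: (17.46,0.197) -> (19.123,-7.629) [heading=282, draw]
    RT 108: heading 282 -> 174
    FD 9: (19.123,-7.629) -> (10.172,-6.688) [heading=174, draw]
  ]
  -- iteration 2/4 --
  LT 30: heading 174 -> 204
  FD 10: (10.172,-6.688) -> (1.037,-10.755) [heading=204, draw]
  REPEAT 2 [
    -- iteration 1/2 --
    FD 8: (1.037,-10.755) -> (-6.272,-14.009) [heading=204, draw]
    RT 108: heading 204 -> 96
    FD 9: (-6.272,-14.009) -> (-7.212,-5.058) [heading=96, draw]
    -- iteration 2/2 --
    FD 8: (-7.212,-5.058) -> (-8.049,2.898) [heading=96, draw]
    RT 108: heading 96 -> 348
    FD 9: (-8.049,2.898) -> (0.755,1.027) [heading=348, draw]
  ]
  -- iteration 3/4 --
  LT 30: heading 348 -> 18
  FD 10: (0.755,1.027) -> (10.265,4.117) [heading=18, draw]
  REPEAT 2 [
    -- iteration 1/2 --
    FD 8: (10.265,4.117) -> (17.874,6.589) [heading=18, draw]
    RT 108: heading 18 -> 270
    FD 9: (17.874,6.589) -> (17.874,-2.411) [heading=270, draw]
    -- iteration 2/2 --
    FD 8: (17.874,-2.411) -> (17.874,-10.411) [heading=270, draw]
    RT 108: heading 270 -> 162
    FD 9: (17.874,-10.411) -> (9.314,-7.63) [heading=162, draw]
  ]
  -- iteration 4/4 --
  LT 30: heading 162 -> 192
  FD 10: (9.314,-7.63) -> (-0.467,-9.709) [heading=192, draw]
  REPEAT 2 [
    -- iteration 1/2 --
    FD 8: (-0.467,-9.709) -> (-8.292,-11.372) [heading=192, draw]
    RT 108: heading 192 -> 84
    FD 9: (-8.292,-11.372) -> (-7.352,-2.422) [heading=84, draw]
    -- iteration 2/2 --
    FD 8: (-7.352,-2.422) -> (-6.515,5.535) [heading=84, draw]
    RT 108: heading 84 -> 336
    FD 9: (-6.515,5.535) -> (1.707,1.874) [heading=336, draw]
  ]
]
Final: pos=(1.707,1.874), heading=336, 20 segment(s) drawn

Answer: 1.707 1.874 336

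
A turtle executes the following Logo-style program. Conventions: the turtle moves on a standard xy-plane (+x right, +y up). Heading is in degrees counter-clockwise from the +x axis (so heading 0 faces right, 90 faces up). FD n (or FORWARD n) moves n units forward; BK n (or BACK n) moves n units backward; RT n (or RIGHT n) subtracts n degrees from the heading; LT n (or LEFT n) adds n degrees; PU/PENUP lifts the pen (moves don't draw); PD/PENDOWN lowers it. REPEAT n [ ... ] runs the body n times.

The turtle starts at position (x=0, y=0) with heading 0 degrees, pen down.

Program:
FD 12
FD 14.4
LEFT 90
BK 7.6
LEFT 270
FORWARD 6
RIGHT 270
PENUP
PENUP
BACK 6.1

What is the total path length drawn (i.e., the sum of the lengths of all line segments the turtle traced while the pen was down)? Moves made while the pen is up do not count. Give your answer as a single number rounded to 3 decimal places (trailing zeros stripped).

Answer: 40

Derivation:
Executing turtle program step by step:
Start: pos=(0,0), heading=0, pen down
FD 12: (0,0) -> (12,0) [heading=0, draw]
FD 14.4: (12,0) -> (26.4,0) [heading=0, draw]
LT 90: heading 0 -> 90
BK 7.6: (26.4,0) -> (26.4,-7.6) [heading=90, draw]
LT 270: heading 90 -> 0
FD 6: (26.4,-7.6) -> (32.4,-7.6) [heading=0, draw]
RT 270: heading 0 -> 90
PU: pen up
PU: pen up
BK 6.1: (32.4,-7.6) -> (32.4,-13.7) [heading=90, move]
Final: pos=(32.4,-13.7), heading=90, 4 segment(s) drawn

Segment lengths:
  seg 1: (0,0) -> (12,0), length = 12
  seg 2: (12,0) -> (26.4,0), length = 14.4
  seg 3: (26.4,0) -> (26.4,-7.6), length = 7.6
  seg 4: (26.4,-7.6) -> (32.4,-7.6), length = 6
Total = 40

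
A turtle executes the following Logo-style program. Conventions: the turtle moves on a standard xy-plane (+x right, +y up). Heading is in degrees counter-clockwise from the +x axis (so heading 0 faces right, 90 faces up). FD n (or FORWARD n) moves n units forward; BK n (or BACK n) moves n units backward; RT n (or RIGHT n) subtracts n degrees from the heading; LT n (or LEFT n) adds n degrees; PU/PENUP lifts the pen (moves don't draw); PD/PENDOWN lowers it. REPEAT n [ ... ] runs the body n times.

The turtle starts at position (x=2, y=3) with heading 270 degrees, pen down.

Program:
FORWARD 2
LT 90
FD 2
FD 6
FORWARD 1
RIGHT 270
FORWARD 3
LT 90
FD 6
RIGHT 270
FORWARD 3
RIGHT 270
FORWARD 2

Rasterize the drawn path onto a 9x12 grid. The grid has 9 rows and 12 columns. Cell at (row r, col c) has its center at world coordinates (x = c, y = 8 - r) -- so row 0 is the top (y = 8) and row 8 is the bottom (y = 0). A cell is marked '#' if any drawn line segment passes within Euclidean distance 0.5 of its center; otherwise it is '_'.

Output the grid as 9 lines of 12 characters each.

Segment 0: (2,3) -> (2,1)
Segment 1: (2,1) -> (4,1)
Segment 2: (4,1) -> (10,1)
Segment 3: (10,1) -> (11,1)
Segment 4: (11,1) -> (11,4)
Segment 5: (11,4) -> (5,4)
Segment 6: (5,4) -> (5,1)
Segment 7: (5,1) -> (7,1)

Answer: ____________
____________
____________
____________
_____#######
__#__#_____#
__#__#_____#
__##########
____________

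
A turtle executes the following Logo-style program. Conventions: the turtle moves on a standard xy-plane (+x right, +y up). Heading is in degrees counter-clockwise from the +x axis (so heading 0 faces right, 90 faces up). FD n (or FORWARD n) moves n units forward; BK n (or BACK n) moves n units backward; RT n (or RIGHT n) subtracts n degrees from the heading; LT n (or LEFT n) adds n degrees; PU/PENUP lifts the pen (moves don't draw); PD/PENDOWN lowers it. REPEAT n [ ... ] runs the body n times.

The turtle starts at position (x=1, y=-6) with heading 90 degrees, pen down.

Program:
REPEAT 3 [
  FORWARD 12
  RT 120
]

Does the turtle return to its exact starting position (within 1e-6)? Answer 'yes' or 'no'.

Answer: yes

Derivation:
Executing turtle program step by step:
Start: pos=(1,-6), heading=90, pen down
REPEAT 3 [
  -- iteration 1/3 --
  FD 12: (1,-6) -> (1,6) [heading=90, draw]
  RT 120: heading 90 -> 330
  -- iteration 2/3 --
  FD 12: (1,6) -> (11.392,0) [heading=330, draw]
  RT 120: heading 330 -> 210
  -- iteration 3/3 --
  FD 12: (11.392,0) -> (1,-6) [heading=210, draw]
  RT 120: heading 210 -> 90
]
Final: pos=(1,-6), heading=90, 3 segment(s) drawn

Start position: (1, -6)
Final position: (1, -6)
Distance = 0; < 1e-6 -> CLOSED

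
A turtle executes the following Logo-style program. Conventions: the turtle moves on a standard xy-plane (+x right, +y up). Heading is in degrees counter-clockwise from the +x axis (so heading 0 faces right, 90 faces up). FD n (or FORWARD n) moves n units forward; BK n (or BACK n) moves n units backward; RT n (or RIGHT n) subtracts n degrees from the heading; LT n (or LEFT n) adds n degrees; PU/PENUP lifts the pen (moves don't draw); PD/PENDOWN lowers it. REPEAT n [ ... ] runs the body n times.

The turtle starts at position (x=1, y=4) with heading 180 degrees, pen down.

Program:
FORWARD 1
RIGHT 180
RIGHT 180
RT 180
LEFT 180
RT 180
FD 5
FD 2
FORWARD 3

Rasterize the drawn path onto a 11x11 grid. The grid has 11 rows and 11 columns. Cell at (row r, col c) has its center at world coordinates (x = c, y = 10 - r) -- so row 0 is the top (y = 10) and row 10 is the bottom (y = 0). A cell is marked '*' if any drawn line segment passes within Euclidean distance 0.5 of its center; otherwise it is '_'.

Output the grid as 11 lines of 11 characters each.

Answer: ___________
___________
___________
___________
___________
___________
***********
___________
___________
___________
___________

Derivation:
Segment 0: (1,4) -> (0,4)
Segment 1: (0,4) -> (5,4)
Segment 2: (5,4) -> (7,4)
Segment 3: (7,4) -> (10,4)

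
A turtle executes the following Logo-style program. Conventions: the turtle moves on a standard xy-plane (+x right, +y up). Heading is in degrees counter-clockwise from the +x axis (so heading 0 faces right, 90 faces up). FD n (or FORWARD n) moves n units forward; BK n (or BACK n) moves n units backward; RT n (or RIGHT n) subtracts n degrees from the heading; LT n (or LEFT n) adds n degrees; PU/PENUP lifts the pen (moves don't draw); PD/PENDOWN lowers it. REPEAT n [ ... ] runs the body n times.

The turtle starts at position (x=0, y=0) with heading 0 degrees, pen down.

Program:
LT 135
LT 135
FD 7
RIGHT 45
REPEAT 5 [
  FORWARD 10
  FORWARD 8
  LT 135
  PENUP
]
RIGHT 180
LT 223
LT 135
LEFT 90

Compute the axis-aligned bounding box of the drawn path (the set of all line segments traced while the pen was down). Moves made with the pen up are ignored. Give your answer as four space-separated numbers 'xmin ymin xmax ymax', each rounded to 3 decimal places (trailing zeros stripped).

Answer: -12.728 -19.728 0 0

Derivation:
Executing turtle program step by step:
Start: pos=(0,0), heading=0, pen down
LT 135: heading 0 -> 135
LT 135: heading 135 -> 270
FD 7: (0,0) -> (0,-7) [heading=270, draw]
RT 45: heading 270 -> 225
REPEAT 5 [
  -- iteration 1/5 --
  FD 10: (0,-7) -> (-7.071,-14.071) [heading=225, draw]
  FD 8: (-7.071,-14.071) -> (-12.728,-19.728) [heading=225, draw]
  LT 135: heading 225 -> 0
  PU: pen up
  -- iteration 2/5 --
  FD 10: (-12.728,-19.728) -> (-2.728,-19.728) [heading=0, move]
  FD 8: (-2.728,-19.728) -> (5.272,-19.728) [heading=0, move]
  LT 135: heading 0 -> 135
  PU: pen up
  -- iteration 3/5 --
  FD 10: (5.272,-19.728) -> (-1.799,-12.657) [heading=135, move]
  FD 8: (-1.799,-12.657) -> (-7.456,-7) [heading=135, move]
  LT 135: heading 135 -> 270
  PU: pen up
  -- iteration 4/5 --
  FD 10: (-7.456,-7) -> (-7.456,-17) [heading=270, move]
  FD 8: (-7.456,-17) -> (-7.456,-25) [heading=270, move]
  LT 135: heading 270 -> 45
  PU: pen up
  -- iteration 5/5 --
  FD 10: (-7.456,-25) -> (-0.385,-17.929) [heading=45, move]
  FD 8: (-0.385,-17.929) -> (5.272,-12.272) [heading=45, move]
  LT 135: heading 45 -> 180
  PU: pen up
]
RT 180: heading 180 -> 0
LT 223: heading 0 -> 223
LT 135: heading 223 -> 358
LT 90: heading 358 -> 88
Final: pos=(5.272,-12.272), heading=88, 3 segment(s) drawn

Segment endpoints: x in {-12.728, -7.071, 0, 0}, y in {-19.728, -14.071, -7, 0}
xmin=-12.728, ymin=-19.728, xmax=0, ymax=0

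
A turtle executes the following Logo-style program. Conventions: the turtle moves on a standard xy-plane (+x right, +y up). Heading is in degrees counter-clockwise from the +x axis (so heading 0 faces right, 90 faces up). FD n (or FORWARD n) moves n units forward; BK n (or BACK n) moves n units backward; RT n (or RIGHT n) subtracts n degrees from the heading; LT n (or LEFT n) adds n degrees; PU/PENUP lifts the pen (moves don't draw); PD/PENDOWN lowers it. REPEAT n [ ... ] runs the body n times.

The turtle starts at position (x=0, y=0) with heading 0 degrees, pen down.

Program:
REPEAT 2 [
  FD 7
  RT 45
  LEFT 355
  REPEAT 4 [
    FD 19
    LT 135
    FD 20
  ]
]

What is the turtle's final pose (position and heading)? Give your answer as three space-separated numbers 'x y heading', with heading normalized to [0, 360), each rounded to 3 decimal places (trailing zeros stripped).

Answer: -1.85 18.333 260

Derivation:
Executing turtle program step by step:
Start: pos=(0,0), heading=0, pen down
REPEAT 2 [
  -- iteration 1/2 --
  FD 7: (0,0) -> (7,0) [heading=0, draw]
  RT 45: heading 0 -> 315
  LT 355: heading 315 -> 310
  REPEAT 4 [
    -- iteration 1/4 --
    FD 19: (7,0) -> (19.213,-14.555) [heading=310, draw]
    LT 135: heading 310 -> 85
    FD 20: (19.213,-14.555) -> (20.956,5.369) [heading=85, draw]
    -- iteration 2/4 --
    FD 19: (20.956,5.369) -> (22.612,24.297) [heading=85, draw]
    LT 135: heading 85 -> 220
    FD 20: (22.612,24.297) -> (7.291,11.441) [heading=220, draw]
    -- iteration 3/4 --
    FD 19: (7.291,11.441) -> (-7.264,-0.772) [heading=220, draw]
    LT 135: heading 220 -> 355
    FD 20: (-7.264,-0.772) -> (12.66,-2.515) [heading=355, draw]
    -- iteration 4/4 --
    FD 19: (12.66,-2.515) -> (31.588,-4.171) [heading=355, draw]
    LT 135: heading 355 -> 130
    FD 20: (31.588,-4.171) -> (18.732,11.15) [heading=130, draw]
  ]
  -- iteration 2/2 --
  FD 7: (18.732,11.15) -> (14.233,16.512) [heading=130, draw]
  RT 45: heading 130 -> 85
  LT 355: heading 85 -> 80
  REPEAT 4 [
    -- iteration 1/4 --
    FD 19: (14.233,16.512) -> (17.532,35.224) [heading=80, draw]
    LT 135: heading 80 -> 215
    FD 20: (17.532,35.224) -> (1.149,23.752) [heading=215, draw]
    -- iteration 2/4 --
    FD 19: (1.149,23.752) -> (-14.415,12.854) [heading=215, draw]
    LT 135: heading 215 -> 350
    FD 20: (-14.415,12.854) -> (5.281,9.381) [heading=350, draw]
    -- iteration 3/4 --
    FD 19: (5.281,9.381) -> (23.993,6.082) [heading=350, draw]
    LT 135: heading 350 -> 125
    FD 20: (23.993,6.082) -> (12.521,22.465) [heading=125, draw]
    -- iteration 4/4 --
    FD 19: (12.521,22.465) -> (1.623,38.029) [heading=125, draw]
    LT 135: heading 125 -> 260
    FD 20: (1.623,38.029) -> (-1.85,18.333) [heading=260, draw]
  ]
]
Final: pos=(-1.85,18.333), heading=260, 18 segment(s) drawn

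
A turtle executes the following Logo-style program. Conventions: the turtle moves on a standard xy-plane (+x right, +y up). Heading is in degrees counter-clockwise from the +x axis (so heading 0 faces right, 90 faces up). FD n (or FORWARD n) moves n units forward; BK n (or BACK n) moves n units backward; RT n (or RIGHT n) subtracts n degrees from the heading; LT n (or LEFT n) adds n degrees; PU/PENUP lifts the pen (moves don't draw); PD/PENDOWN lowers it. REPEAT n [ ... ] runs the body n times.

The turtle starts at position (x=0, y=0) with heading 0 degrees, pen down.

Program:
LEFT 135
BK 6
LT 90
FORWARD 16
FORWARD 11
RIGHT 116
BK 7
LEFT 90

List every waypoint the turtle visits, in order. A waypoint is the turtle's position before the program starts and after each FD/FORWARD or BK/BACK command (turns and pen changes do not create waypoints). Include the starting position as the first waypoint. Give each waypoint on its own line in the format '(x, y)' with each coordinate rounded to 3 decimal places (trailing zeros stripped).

Executing turtle program step by step:
Start: pos=(0,0), heading=0, pen down
LT 135: heading 0 -> 135
BK 6: (0,0) -> (4.243,-4.243) [heading=135, draw]
LT 90: heading 135 -> 225
FD 16: (4.243,-4.243) -> (-7.071,-15.556) [heading=225, draw]
FD 11: (-7.071,-15.556) -> (-14.849,-23.335) [heading=225, draw]
RT 116: heading 225 -> 109
BK 7: (-14.849,-23.335) -> (-12.57,-29.953) [heading=109, draw]
LT 90: heading 109 -> 199
Final: pos=(-12.57,-29.953), heading=199, 4 segment(s) drawn
Waypoints (5 total):
(0, 0)
(4.243, -4.243)
(-7.071, -15.556)
(-14.849, -23.335)
(-12.57, -29.953)

Answer: (0, 0)
(4.243, -4.243)
(-7.071, -15.556)
(-14.849, -23.335)
(-12.57, -29.953)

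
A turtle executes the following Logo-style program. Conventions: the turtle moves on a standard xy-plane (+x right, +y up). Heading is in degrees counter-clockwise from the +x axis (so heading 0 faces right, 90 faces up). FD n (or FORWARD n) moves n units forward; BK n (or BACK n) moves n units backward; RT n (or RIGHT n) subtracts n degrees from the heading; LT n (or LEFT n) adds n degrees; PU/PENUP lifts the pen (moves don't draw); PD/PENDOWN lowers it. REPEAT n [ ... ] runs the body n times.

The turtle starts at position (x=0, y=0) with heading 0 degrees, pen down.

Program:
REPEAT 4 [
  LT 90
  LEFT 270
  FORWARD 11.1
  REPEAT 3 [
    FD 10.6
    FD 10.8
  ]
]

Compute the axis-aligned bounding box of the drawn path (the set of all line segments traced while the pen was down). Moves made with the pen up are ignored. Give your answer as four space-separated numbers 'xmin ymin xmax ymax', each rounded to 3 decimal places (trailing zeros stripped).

Answer: 0 0 301.2 0

Derivation:
Executing turtle program step by step:
Start: pos=(0,0), heading=0, pen down
REPEAT 4 [
  -- iteration 1/4 --
  LT 90: heading 0 -> 90
  LT 270: heading 90 -> 0
  FD 11.1: (0,0) -> (11.1,0) [heading=0, draw]
  REPEAT 3 [
    -- iteration 1/3 --
    FD 10.6: (11.1,0) -> (21.7,0) [heading=0, draw]
    FD 10.8: (21.7,0) -> (32.5,0) [heading=0, draw]
    -- iteration 2/3 --
    FD 10.6: (32.5,0) -> (43.1,0) [heading=0, draw]
    FD 10.8: (43.1,0) -> (53.9,0) [heading=0, draw]
    -- iteration 3/3 --
    FD 10.6: (53.9,0) -> (64.5,0) [heading=0, draw]
    FD 10.8: (64.5,0) -> (75.3,0) [heading=0, draw]
  ]
  -- iteration 2/4 --
  LT 90: heading 0 -> 90
  LT 270: heading 90 -> 0
  FD 11.1: (75.3,0) -> (86.4,0) [heading=0, draw]
  REPEAT 3 [
    -- iteration 1/3 --
    FD 10.6: (86.4,0) -> (97,0) [heading=0, draw]
    FD 10.8: (97,0) -> (107.8,0) [heading=0, draw]
    -- iteration 2/3 --
    FD 10.6: (107.8,0) -> (118.4,0) [heading=0, draw]
    FD 10.8: (118.4,0) -> (129.2,0) [heading=0, draw]
    -- iteration 3/3 --
    FD 10.6: (129.2,0) -> (139.8,0) [heading=0, draw]
    FD 10.8: (139.8,0) -> (150.6,0) [heading=0, draw]
  ]
  -- iteration 3/4 --
  LT 90: heading 0 -> 90
  LT 270: heading 90 -> 0
  FD 11.1: (150.6,0) -> (161.7,0) [heading=0, draw]
  REPEAT 3 [
    -- iteration 1/3 --
    FD 10.6: (161.7,0) -> (172.3,0) [heading=0, draw]
    FD 10.8: (172.3,0) -> (183.1,0) [heading=0, draw]
    -- iteration 2/3 --
    FD 10.6: (183.1,0) -> (193.7,0) [heading=0, draw]
    FD 10.8: (193.7,0) -> (204.5,0) [heading=0, draw]
    -- iteration 3/3 --
    FD 10.6: (204.5,0) -> (215.1,0) [heading=0, draw]
    FD 10.8: (215.1,0) -> (225.9,0) [heading=0, draw]
  ]
  -- iteration 4/4 --
  LT 90: heading 0 -> 90
  LT 270: heading 90 -> 0
  FD 11.1: (225.9,0) -> (237,0) [heading=0, draw]
  REPEAT 3 [
    -- iteration 1/3 --
    FD 10.6: (237,0) -> (247.6,0) [heading=0, draw]
    FD 10.8: (247.6,0) -> (258.4,0) [heading=0, draw]
    -- iteration 2/3 --
    FD 10.6: (258.4,0) -> (269,0) [heading=0, draw]
    FD 10.8: (269,0) -> (279.8,0) [heading=0, draw]
    -- iteration 3/3 --
    FD 10.6: (279.8,0) -> (290.4,0) [heading=0, draw]
    FD 10.8: (290.4,0) -> (301.2,0) [heading=0, draw]
  ]
]
Final: pos=(301.2,0), heading=0, 28 segment(s) drawn

Segment endpoints: x in {0, 11.1, 21.7, 32.5, 43.1, 53.9, 64.5, 75.3, 86.4, 97, 107.8, 118.4, 129.2, 139.8, 150.6, 161.7, 172.3, 183.1, 193.7, 204.5, 215.1, 225.9, 237, 247.6, 258.4, 269, 279.8, 290.4, 301.2}, y in {0, 0, 0, 0, 0, 0, 0, 0, 0, 0, 0, 0, 0, 0, 0, 0, 0, 0, 0, 0, 0, 0, 0, 0, 0, 0, 0, 0, 0}
xmin=0, ymin=0, xmax=301.2, ymax=0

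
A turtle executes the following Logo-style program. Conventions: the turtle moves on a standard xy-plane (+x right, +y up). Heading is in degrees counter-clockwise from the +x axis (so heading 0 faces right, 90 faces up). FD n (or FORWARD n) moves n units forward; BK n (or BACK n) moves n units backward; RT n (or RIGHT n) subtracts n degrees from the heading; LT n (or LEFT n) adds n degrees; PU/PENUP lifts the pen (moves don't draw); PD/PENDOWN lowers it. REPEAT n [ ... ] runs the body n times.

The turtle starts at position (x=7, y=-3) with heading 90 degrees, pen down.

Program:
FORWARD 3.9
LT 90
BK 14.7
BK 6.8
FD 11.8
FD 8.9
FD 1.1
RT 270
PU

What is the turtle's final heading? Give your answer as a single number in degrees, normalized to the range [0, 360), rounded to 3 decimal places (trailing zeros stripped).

Executing turtle program step by step:
Start: pos=(7,-3), heading=90, pen down
FD 3.9: (7,-3) -> (7,0.9) [heading=90, draw]
LT 90: heading 90 -> 180
BK 14.7: (7,0.9) -> (21.7,0.9) [heading=180, draw]
BK 6.8: (21.7,0.9) -> (28.5,0.9) [heading=180, draw]
FD 11.8: (28.5,0.9) -> (16.7,0.9) [heading=180, draw]
FD 8.9: (16.7,0.9) -> (7.8,0.9) [heading=180, draw]
FD 1.1: (7.8,0.9) -> (6.7,0.9) [heading=180, draw]
RT 270: heading 180 -> 270
PU: pen up
Final: pos=(6.7,0.9), heading=270, 6 segment(s) drawn

Answer: 270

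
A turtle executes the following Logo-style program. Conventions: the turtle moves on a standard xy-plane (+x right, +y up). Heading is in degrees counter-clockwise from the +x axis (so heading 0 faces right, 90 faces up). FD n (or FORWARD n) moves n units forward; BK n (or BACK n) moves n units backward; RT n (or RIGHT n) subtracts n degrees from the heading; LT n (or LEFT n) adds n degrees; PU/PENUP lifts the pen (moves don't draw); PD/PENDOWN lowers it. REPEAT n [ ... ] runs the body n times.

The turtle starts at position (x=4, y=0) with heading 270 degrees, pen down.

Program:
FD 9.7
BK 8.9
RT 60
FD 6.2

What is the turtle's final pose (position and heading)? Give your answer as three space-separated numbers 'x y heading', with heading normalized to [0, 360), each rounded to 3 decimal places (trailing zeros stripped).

Executing turtle program step by step:
Start: pos=(4,0), heading=270, pen down
FD 9.7: (4,0) -> (4,-9.7) [heading=270, draw]
BK 8.9: (4,-9.7) -> (4,-0.8) [heading=270, draw]
RT 60: heading 270 -> 210
FD 6.2: (4,-0.8) -> (-1.369,-3.9) [heading=210, draw]
Final: pos=(-1.369,-3.9), heading=210, 3 segment(s) drawn

Answer: -1.369 -3.9 210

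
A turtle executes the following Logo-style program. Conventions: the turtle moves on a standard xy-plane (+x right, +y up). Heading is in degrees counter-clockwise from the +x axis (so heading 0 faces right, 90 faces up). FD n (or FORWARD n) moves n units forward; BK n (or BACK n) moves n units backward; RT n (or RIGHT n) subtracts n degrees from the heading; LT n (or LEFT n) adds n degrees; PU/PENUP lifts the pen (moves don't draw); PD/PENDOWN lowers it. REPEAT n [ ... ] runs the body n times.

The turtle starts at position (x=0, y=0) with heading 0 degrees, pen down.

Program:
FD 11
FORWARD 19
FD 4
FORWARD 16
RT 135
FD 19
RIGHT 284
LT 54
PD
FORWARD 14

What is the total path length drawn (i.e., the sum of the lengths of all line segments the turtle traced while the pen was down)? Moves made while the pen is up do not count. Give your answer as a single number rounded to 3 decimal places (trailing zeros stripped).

Executing turtle program step by step:
Start: pos=(0,0), heading=0, pen down
FD 11: (0,0) -> (11,0) [heading=0, draw]
FD 19: (11,0) -> (30,0) [heading=0, draw]
FD 4: (30,0) -> (34,0) [heading=0, draw]
FD 16: (34,0) -> (50,0) [heading=0, draw]
RT 135: heading 0 -> 225
FD 19: (50,0) -> (36.565,-13.435) [heading=225, draw]
RT 284: heading 225 -> 301
LT 54: heading 301 -> 355
PD: pen down
FD 14: (36.565,-13.435) -> (50.512,-14.655) [heading=355, draw]
Final: pos=(50.512,-14.655), heading=355, 6 segment(s) drawn

Segment lengths:
  seg 1: (0,0) -> (11,0), length = 11
  seg 2: (11,0) -> (30,0), length = 19
  seg 3: (30,0) -> (34,0), length = 4
  seg 4: (34,0) -> (50,0), length = 16
  seg 5: (50,0) -> (36.565,-13.435), length = 19
  seg 6: (36.565,-13.435) -> (50.512,-14.655), length = 14
Total = 83

Answer: 83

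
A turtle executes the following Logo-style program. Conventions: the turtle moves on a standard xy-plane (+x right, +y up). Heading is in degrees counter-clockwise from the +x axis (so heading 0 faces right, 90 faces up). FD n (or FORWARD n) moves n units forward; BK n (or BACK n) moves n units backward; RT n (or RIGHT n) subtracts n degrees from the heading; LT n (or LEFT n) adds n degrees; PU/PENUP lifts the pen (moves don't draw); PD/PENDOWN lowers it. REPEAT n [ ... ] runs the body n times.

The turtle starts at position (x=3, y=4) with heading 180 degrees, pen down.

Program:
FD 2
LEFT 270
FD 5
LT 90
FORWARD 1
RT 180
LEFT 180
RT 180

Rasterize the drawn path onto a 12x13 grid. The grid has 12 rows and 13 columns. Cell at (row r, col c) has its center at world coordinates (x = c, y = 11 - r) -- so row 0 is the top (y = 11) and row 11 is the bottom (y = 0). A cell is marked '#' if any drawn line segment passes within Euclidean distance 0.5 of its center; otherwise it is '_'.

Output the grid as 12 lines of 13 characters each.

Segment 0: (3,4) -> (1,4)
Segment 1: (1,4) -> (1,9)
Segment 2: (1,9) -> (0,9)

Answer: _____________
_____________
##___________
_#___________
_#___________
_#___________
_#___________
_###_________
_____________
_____________
_____________
_____________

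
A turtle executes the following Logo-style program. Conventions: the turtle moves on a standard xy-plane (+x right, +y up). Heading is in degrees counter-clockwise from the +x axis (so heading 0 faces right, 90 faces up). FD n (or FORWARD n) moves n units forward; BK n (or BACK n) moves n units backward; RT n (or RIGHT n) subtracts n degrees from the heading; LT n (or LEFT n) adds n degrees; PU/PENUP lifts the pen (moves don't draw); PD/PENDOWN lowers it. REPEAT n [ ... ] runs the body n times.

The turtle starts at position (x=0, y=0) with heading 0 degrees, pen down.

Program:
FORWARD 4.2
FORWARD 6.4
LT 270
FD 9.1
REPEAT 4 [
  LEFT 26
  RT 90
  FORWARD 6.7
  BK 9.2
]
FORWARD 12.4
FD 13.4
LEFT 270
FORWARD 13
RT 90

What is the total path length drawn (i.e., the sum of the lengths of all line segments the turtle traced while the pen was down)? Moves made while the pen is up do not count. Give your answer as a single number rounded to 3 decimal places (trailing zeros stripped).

Answer: 122.1

Derivation:
Executing turtle program step by step:
Start: pos=(0,0), heading=0, pen down
FD 4.2: (0,0) -> (4.2,0) [heading=0, draw]
FD 6.4: (4.2,0) -> (10.6,0) [heading=0, draw]
LT 270: heading 0 -> 270
FD 9.1: (10.6,0) -> (10.6,-9.1) [heading=270, draw]
REPEAT 4 [
  -- iteration 1/4 --
  LT 26: heading 270 -> 296
  RT 90: heading 296 -> 206
  FD 6.7: (10.6,-9.1) -> (4.578,-12.037) [heading=206, draw]
  BK 9.2: (4.578,-12.037) -> (12.847,-8.004) [heading=206, draw]
  -- iteration 2/4 --
  LT 26: heading 206 -> 232
  RT 90: heading 232 -> 142
  FD 6.7: (12.847,-8.004) -> (7.567,-3.879) [heading=142, draw]
  BK 9.2: (7.567,-3.879) -> (14.817,-9.543) [heading=142, draw]
  -- iteration 3/4 --
  LT 26: heading 142 -> 168
  RT 90: heading 168 -> 78
  FD 6.7: (14.817,-9.543) -> (16.21,-2.99) [heading=78, draw]
  BK 9.2: (16.21,-2.99) -> (14.297,-11.989) [heading=78, draw]
  -- iteration 4/4 --
  LT 26: heading 78 -> 104
  RT 90: heading 104 -> 14
  FD 6.7: (14.297,-11.989) -> (20.798,-10.368) [heading=14, draw]
  BK 9.2: (20.798,-10.368) -> (11.871,-12.593) [heading=14, draw]
]
FD 12.4: (11.871,-12.593) -> (23.903,-9.594) [heading=14, draw]
FD 13.4: (23.903,-9.594) -> (36.905,-6.352) [heading=14, draw]
LT 270: heading 14 -> 284
FD 13: (36.905,-6.352) -> (40.05,-18.966) [heading=284, draw]
RT 90: heading 284 -> 194
Final: pos=(40.05,-18.966), heading=194, 14 segment(s) drawn

Segment lengths:
  seg 1: (0,0) -> (4.2,0), length = 4.2
  seg 2: (4.2,0) -> (10.6,0), length = 6.4
  seg 3: (10.6,0) -> (10.6,-9.1), length = 9.1
  seg 4: (10.6,-9.1) -> (4.578,-12.037), length = 6.7
  seg 5: (4.578,-12.037) -> (12.847,-8.004), length = 9.2
  seg 6: (12.847,-8.004) -> (7.567,-3.879), length = 6.7
  seg 7: (7.567,-3.879) -> (14.817,-9.543), length = 9.2
  seg 8: (14.817,-9.543) -> (16.21,-2.99), length = 6.7
  seg 9: (16.21,-2.99) -> (14.297,-11.989), length = 9.2
  seg 10: (14.297,-11.989) -> (20.798,-10.368), length = 6.7
  seg 11: (20.798,-10.368) -> (11.871,-12.593), length = 9.2
  seg 12: (11.871,-12.593) -> (23.903,-9.594), length = 12.4
  seg 13: (23.903,-9.594) -> (36.905,-6.352), length = 13.4
  seg 14: (36.905,-6.352) -> (40.05,-18.966), length = 13
Total = 122.1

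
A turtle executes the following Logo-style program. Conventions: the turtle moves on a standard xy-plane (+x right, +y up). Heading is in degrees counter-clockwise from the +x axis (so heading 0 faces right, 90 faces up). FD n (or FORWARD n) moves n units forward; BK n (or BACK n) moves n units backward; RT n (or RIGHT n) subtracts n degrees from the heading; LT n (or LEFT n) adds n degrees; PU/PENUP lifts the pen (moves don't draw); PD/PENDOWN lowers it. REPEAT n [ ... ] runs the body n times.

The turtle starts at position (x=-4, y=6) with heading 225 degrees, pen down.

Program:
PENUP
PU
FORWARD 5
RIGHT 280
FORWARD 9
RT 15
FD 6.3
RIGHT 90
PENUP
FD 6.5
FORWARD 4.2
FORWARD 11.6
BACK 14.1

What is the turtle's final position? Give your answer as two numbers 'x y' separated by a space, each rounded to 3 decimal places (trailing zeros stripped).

Executing turtle program step by step:
Start: pos=(-4,6), heading=225, pen down
PU: pen up
PU: pen up
FD 5: (-4,6) -> (-7.536,2.464) [heading=225, move]
RT 280: heading 225 -> 305
FD 9: (-7.536,2.464) -> (-2.373,-4.908) [heading=305, move]
RT 15: heading 305 -> 290
FD 6.3: (-2.373,-4.908) -> (-0.219,-10.828) [heading=290, move]
RT 90: heading 290 -> 200
PU: pen up
FD 6.5: (-0.219,-10.828) -> (-6.327,-13.051) [heading=200, move]
FD 4.2: (-6.327,-13.051) -> (-10.273,-14.488) [heading=200, move]
FD 11.6: (-10.273,-14.488) -> (-21.174,-18.455) [heading=200, move]
BK 14.1: (-21.174,-18.455) -> (-7.924,-13.633) [heading=200, move]
Final: pos=(-7.924,-13.633), heading=200, 0 segment(s) drawn

Answer: -7.924 -13.633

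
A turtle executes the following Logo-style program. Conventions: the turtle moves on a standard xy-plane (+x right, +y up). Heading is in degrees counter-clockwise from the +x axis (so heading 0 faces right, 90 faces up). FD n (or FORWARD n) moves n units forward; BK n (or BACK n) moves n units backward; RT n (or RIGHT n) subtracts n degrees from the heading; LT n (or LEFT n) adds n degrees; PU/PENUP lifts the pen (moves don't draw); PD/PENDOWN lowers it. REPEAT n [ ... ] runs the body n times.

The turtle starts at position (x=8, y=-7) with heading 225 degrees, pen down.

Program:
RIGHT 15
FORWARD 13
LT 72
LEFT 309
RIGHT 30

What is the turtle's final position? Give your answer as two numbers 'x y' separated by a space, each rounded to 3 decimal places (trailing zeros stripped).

Executing turtle program step by step:
Start: pos=(8,-7), heading=225, pen down
RT 15: heading 225 -> 210
FD 13: (8,-7) -> (-3.258,-13.5) [heading=210, draw]
LT 72: heading 210 -> 282
LT 309: heading 282 -> 231
RT 30: heading 231 -> 201
Final: pos=(-3.258,-13.5), heading=201, 1 segment(s) drawn

Answer: -3.258 -13.5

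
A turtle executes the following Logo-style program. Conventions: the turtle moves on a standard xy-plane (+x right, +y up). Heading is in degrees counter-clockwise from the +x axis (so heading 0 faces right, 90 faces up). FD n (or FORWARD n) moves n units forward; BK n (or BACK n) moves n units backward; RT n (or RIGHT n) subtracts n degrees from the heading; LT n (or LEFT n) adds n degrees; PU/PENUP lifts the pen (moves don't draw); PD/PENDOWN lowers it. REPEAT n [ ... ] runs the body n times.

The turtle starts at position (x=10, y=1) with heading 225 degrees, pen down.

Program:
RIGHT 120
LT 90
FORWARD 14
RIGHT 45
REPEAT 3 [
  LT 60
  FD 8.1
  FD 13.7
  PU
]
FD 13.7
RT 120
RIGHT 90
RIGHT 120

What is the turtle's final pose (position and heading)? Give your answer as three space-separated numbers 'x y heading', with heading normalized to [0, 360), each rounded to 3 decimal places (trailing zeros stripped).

Answer: 8.342 -53.073 0

Derivation:
Executing turtle program step by step:
Start: pos=(10,1), heading=225, pen down
RT 120: heading 225 -> 105
LT 90: heading 105 -> 195
FD 14: (10,1) -> (-3.523,-2.623) [heading=195, draw]
RT 45: heading 195 -> 150
REPEAT 3 [
  -- iteration 1/3 --
  LT 60: heading 150 -> 210
  FD 8.1: (-3.523,-2.623) -> (-10.538,-6.673) [heading=210, draw]
  FD 13.7: (-10.538,-6.673) -> (-22.402,-13.523) [heading=210, draw]
  PU: pen up
  -- iteration 2/3 --
  LT 60: heading 210 -> 270
  FD 8.1: (-22.402,-13.523) -> (-22.402,-21.623) [heading=270, move]
  FD 13.7: (-22.402,-21.623) -> (-22.402,-35.323) [heading=270, move]
  PU: pen up
  -- iteration 3/3 --
  LT 60: heading 270 -> 330
  FD 8.1: (-22.402,-35.323) -> (-15.388,-39.373) [heading=330, move]
  FD 13.7: (-15.388,-39.373) -> (-3.523,-46.223) [heading=330, move]
  PU: pen up
]
FD 13.7: (-3.523,-46.223) -> (8.342,-53.073) [heading=330, move]
RT 120: heading 330 -> 210
RT 90: heading 210 -> 120
RT 120: heading 120 -> 0
Final: pos=(8.342,-53.073), heading=0, 3 segment(s) drawn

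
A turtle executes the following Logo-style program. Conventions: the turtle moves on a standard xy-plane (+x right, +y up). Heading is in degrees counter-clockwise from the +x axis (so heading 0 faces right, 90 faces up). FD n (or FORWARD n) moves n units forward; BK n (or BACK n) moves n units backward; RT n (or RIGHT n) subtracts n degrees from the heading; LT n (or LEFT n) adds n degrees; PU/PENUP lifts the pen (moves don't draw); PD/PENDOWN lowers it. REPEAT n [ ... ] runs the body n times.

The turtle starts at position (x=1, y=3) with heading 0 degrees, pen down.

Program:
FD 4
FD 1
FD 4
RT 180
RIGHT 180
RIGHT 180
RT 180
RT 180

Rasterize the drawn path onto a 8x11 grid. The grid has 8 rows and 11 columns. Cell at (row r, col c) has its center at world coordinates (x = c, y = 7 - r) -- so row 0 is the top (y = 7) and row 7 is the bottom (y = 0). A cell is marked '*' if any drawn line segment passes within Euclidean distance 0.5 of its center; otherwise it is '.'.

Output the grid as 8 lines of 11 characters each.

Segment 0: (1,3) -> (5,3)
Segment 1: (5,3) -> (6,3)
Segment 2: (6,3) -> (10,3)

Answer: ...........
...........
...........
...........
.**********
...........
...........
...........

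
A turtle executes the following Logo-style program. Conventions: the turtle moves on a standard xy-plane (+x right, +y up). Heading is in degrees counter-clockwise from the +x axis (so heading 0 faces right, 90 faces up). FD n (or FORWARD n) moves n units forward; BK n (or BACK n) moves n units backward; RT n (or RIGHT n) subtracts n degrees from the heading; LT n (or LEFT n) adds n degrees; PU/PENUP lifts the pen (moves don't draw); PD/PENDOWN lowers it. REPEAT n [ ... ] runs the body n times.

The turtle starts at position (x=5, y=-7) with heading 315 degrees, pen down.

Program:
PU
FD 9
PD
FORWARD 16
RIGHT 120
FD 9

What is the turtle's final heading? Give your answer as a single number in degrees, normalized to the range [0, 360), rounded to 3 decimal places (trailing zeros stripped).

Executing turtle program step by step:
Start: pos=(5,-7), heading=315, pen down
PU: pen up
FD 9: (5,-7) -> (11.364,-13.364) [heading=315, move]
PD: pen down
FD 16: (11.364,-13.364) -> (22.678,-24.678) [heading=315, draw]
RT 120: heading 315 -> 195
FD 9: (22.678,-24.678) -> (13.984,-27.007) [heading=195, draw]
Final: pos=(13.984,-27.007), heading=195, 2 segment(s) drawn

Answer: 195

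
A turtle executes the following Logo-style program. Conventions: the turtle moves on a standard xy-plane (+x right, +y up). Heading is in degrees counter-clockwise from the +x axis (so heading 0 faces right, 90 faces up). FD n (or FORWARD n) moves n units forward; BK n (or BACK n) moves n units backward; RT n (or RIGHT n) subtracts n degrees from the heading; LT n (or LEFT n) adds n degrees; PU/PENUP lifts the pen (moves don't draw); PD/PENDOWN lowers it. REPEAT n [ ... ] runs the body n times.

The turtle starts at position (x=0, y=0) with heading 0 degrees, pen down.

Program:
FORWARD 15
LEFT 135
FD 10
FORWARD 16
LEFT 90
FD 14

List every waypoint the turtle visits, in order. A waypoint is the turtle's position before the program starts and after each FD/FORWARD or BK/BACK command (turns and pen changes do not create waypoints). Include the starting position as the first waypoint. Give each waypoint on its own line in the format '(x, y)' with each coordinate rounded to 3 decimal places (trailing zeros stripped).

Answer: (0, 0)
(15, 0)
(7.929, 7.071)
(-3.385, 18.385)
(-13.284, 8.485)

Derivation:
Executing turtle program step by step:
Start: pos=(0,0), heading=0, pen down
FD 15: (0,0) -> (15,0) [heading=0, draw]
LT 135: heading 0 -> 135
FD 10: (15,0) -> (7.929,7.071) [heading=135, draw]
FD 16: (7.929,7.071) -> (-3.385,18.385) [heading=135, draw]
LT 90: heading 135 -> 225
FD 14: (-3.385,18.385) -> (-13.284,8.485) [heading=225, draw]
Final: pos=(-13.284,8.485), heading=225, 4 segment(s) drawn
Waypoints (5 total):
(0, 0)
(15, 0)
(7.929, 7.071)
(-3.385, 18.385)
(-13.284, 8.485)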